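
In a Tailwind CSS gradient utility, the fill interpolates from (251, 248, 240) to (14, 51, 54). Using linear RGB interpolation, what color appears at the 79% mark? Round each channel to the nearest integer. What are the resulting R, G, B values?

(64, 92, 93)

79% corresponds to t = 0.79.
R = 251 + 0.79 × (14 − 251) = 251 + 0.79 × -237 = 63.77 → 64
G = 248 + 0.79 × (51 − 248) = 248 + 0.79 × -197 = 92.37 → 92
B = 240 + 0.79 × (54 − 240) = 240 + 0.79 × -186 = 93.06 → 93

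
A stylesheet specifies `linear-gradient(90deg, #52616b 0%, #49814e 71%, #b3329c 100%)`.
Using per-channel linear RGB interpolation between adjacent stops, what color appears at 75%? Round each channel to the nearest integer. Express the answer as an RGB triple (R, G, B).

75% lies between the 71% and 100% stops, so the local fraction is t = (75 − 71)/(100 − 71) = 4/29 ≈ 0.1379.
#49814e → (73, 129, 78); #b3329c → (179, 50, 156).
R = 73 + 0.1379 × (179 − 73) = 87.617 → 88
G = 129 + 0.1379 × (50 − 129) = 118.106 → 118
B = 78 + 0.1379 × (156 − 78) = 88.756 → 89

(88, 118, 89)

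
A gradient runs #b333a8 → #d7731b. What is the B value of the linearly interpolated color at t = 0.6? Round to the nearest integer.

83

B₁ = 168 (from #b333a8), B₂ = 27 (from #d7731b).
B = 168 + 0.6 × (27 − 168) = 83.4 → 83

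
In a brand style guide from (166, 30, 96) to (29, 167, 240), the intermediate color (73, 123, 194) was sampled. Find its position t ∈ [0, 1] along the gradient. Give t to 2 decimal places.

0.68

Invert the lerp on the B channel (largest span, 144): t = (194 − 96) / (240 − 96) = 98/144 = 0.68056.
Check on R: (73 − 166)/(29 − 166) = 0.6788 ✓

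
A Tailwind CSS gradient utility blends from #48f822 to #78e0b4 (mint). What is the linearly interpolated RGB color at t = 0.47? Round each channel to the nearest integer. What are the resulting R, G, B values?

(95, 237, 103)

#48f822 → (72, 248, 34); #78e0b4 → (120, 224, 180).
R = 72 + 0.47 × (120 − 72) = 72 + 0.47 × 48 = 94.56 → 95
G = 248 + 0.47 × (224 − 248) = 248 + 0.47 × -24 = 236.72 → 237
B = 34 + 0.47 × (180 − 34) = 34 + 0.47 × 146 = 102.62 → 103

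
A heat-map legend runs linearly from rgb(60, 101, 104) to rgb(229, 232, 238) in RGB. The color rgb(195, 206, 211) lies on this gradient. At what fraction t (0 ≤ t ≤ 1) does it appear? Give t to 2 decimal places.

0.80

Invert the lerp on the R channel (largest span, 169): t = (195 − 60) / (229 − 60) = 135/169 = 0.79882.
Check on G: (206 − 101)/(232 − 101) = 0.8015 ✓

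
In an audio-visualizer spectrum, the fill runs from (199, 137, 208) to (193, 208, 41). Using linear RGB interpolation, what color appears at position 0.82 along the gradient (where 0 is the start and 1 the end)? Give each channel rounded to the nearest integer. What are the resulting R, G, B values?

(194, 195, 71)

R = 199 + 0.82 × (193 − 199) = 199 + 0.82 × -6 = 194.08 → 194
G = 137 + 0.82 × (208 − 137) = 137 + 0.82 × 71 = 195.22 → 195
B = 208 + 0.82 × (41 − 208) = 208 + 0.82 × -167 = 71.06 → 71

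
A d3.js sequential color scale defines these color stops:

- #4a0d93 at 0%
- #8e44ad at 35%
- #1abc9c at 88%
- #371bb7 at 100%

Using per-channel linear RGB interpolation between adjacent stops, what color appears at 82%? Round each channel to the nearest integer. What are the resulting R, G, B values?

82% lies between the 35% and 88% stops, so the local fraction is t = (82 − 35)/(88 − 35) = 47/53 ≈ 0.8868.
#8e44ad → (142, 68, 173); #1abc9c → (26, 188, 156).
R = 142 + 0.8868 × (26 − 142) = 39.131 → 39
G = 68 + 0.8868 × (188 − 68) = 174.416 → 174
B = 173 + 0.8868 × (156 − 173) = 157.924 → 158

(39, 174, 158)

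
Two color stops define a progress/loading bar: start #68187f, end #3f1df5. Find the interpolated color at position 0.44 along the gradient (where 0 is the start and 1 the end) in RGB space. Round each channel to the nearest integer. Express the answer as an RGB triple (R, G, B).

#68187f → (104, 24, 127); #3f1df5 → (63, 29, 245).
R = 104 + 0.44 × (63 − 104) = 104 + 0.44 × -41 = 85.96 → 86
G = 24 + 0.44 × (29 − 24) = 24 + 0.44 × 5 = 26.2 → 26
B = 127 + 0.44 × (245 − 127) = 127 + 0.44 × 118 = 178.92 → 179
So the blended color is (86, 26, 179), about #561ab3.

(86, 26, 179)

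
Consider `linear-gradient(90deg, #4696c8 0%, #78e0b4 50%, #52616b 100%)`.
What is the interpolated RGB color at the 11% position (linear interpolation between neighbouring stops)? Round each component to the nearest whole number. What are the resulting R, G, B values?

11% lies between the 0% and 50% stops, so the local fraction is t = (11 − 0)/(50 − 0) = 11/50 ≈ 0.22.
#4696c8 → (70, 150, 200); #78e0b4 → (120, 224, 180).
R = 70 + 0.22 × (120 − 70) = 81 → 81
G = 150 + 0.22 × (224 − 150) = 166.28 → 166
B = 200 + 0.22 × (180 − 200) = 195.6 → 196

(81, 166, 196)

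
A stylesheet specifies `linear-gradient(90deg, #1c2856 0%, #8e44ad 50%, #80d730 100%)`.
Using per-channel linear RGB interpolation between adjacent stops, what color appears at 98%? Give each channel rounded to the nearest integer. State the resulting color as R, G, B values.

(129, 209, 53)

98% lies between the 50% and 100% stops, so the local fraction is t = (98 − 50)/(100 − 50) = 48/50 ≈ 0.96.
#8e44ad → (142, 68, 173); #80d730 → (128, 215, 48).
R = 142 + 0.96 × (128 − 142) = 128.56 → 129
G = 68 + 0.96 × (215 − 68) = 209.12 → 209
B = 173 + 0.96 × (48 − 173) = 53 → 53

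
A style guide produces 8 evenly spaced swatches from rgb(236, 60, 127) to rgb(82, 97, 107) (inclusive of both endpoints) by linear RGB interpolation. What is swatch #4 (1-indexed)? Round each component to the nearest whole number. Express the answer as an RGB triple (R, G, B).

With 8 swatches and endpoints inclusive, swatch 4 sits at t = (4 − 1)/(8 − 1) = 3/7 ≈ 0.4286.
R = 236 + 0.4286 × (82 − 236) = 169.996 → 170
G = 60 + 0.4286 × (97 − 60) = 75.858 → 76
B = 127 + 0.4286 × (107 − 127) = 118.428 → 118

(170, 76, 118)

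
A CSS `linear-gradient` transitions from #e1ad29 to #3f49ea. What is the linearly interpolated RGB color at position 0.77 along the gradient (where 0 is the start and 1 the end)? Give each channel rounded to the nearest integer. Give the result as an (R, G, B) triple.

#e1ad29 → (225, 173, 41); #3f49ea → (63, 73, 234).
R = 225 + 0.77 × (63 − 225) = 225 + 0.77 × -162 = 100.26 → 100
G = 173 + 0.77 × (73 − 173) = 173 + 0.77 × -100 = 96 → 96
B = 41 + 0.77 × (234 − 41) = 41 + 0.77 × 193 = 189.61 → 190
So the blended color is (100, 96, 190), about #6460be.

(100, 96, 190)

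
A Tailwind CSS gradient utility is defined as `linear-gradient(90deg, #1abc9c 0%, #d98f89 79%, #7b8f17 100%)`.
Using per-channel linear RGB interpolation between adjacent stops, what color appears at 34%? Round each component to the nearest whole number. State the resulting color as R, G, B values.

(108, 169, 148)

34% lies between the 0% and 79% stops, so the local fraction is t = (34 − 0)/(79 − 0) = 34/79 ≈ 0.4304.
#1abc9c → (26, 188, 156); #d98f89 → (217, 143, 137).
R = 26 + 0.4304 × (217 − 26) = 108.206 → 108
G = 188 + 0.4304 × (143 − 188) = 168.632 → 169
B = 156 + 0.4304 × (137 − 156) = 147.822 → 148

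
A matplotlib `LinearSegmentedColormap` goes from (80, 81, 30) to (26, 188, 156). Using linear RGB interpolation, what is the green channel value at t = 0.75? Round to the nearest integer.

G = 81 + 0.75 × (188 − 81) = 161.25 → 161

161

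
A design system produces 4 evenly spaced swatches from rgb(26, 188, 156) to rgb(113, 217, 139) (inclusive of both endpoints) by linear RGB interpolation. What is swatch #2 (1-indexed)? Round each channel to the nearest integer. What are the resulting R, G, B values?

(55, 198, 150)

With 4 swatches and endpoints inclusive, swatch 2 sits at t = (2 − 1)/(4 − 1) = 1/3 ≈ 0.3333.
R = 26 + 0.3333 × (113 − 26) = 54.997 → 55
G = 188 + 0.3333 × (217 − 188) = 197.666 → 198
B = 156 + 0.3333 × (139 − 156) = 150.334 → 150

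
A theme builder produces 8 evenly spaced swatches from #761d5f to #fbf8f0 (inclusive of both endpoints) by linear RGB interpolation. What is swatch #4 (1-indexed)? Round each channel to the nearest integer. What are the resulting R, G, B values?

(175, 123, 157)

With 8 swatches and endpoints inclusive, swatch 4 sits at t = (4 − 1)/(8 − 1) = 3/7 ≈ 0.4286.
#761d5f → (118, 29, 95); #fbf8f0 → (251, 248, 240).
R = 118 + 0.4286 × (251 − 118) = 175.004 → 175
G = 29 + 0.4286 × (248 − 29) = 122.863 → 123
B = 95 + 0.4286 × (240 − 95) = 157.147 → 157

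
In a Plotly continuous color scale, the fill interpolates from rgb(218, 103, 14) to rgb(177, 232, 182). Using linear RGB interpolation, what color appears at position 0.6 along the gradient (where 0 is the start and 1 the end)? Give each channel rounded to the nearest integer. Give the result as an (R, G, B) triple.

R = 218 + 0.6 × (177 − 218) = 218 + 0.6 × -41 = 193.4 → 193
G = 103 + 0.6 × (232 − 103) = 103 + 0.6 × 129 = 180.4 → 180
B = 14 + 0.6 × (182 − 14) = 14 + 0.6 × 168 = 114.8 → 115

(193, 180, 115)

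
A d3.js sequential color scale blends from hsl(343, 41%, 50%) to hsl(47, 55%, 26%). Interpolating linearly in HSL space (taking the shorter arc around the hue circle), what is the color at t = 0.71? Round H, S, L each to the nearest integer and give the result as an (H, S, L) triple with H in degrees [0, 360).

Hue: 47 − 343 = -296°, but |-296| > 180 so the shorter arc goes the other way: Δh = -296 + 360 = 64°.
H = 343 + 0.71 × (64) = 388.44 → 388 → 388 mod 360 = 28°
S = 41 + 0.71 × (55 − 41) = 50.94 → 51%
L = 50 + 0.71 × (26 − 50) = 32.96 → 33%

(28, 51, 33)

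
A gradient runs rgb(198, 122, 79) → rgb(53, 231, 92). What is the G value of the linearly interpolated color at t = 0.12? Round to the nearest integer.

135

G = 122 + 0.12 × (231 − 122) = 135.08 → 135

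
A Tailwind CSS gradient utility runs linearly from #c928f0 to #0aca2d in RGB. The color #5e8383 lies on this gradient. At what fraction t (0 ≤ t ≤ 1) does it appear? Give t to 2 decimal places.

0.56

Invert the lerp on the B channel (largest span, 195): t = (131 − 240) / (45 − 240) = -109/-195 = 0.55897.
Check on R: (94 − 201)/(10 − 201) = 0.5602 ✓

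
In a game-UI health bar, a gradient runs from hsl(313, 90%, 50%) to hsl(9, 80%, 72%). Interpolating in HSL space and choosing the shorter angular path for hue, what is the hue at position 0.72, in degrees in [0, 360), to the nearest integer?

Hue: 9 − 313 = -304°, but |-304| > 180 so the shorter arc goes the other way: Δh = -304 + 360 = 56°.
H = 313 + 0.72 × (56) = 353.32 → 353°

353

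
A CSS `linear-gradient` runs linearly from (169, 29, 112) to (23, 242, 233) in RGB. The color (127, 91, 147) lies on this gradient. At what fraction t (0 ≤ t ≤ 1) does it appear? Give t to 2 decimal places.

0.29

Invert the lerp on the G channel (largest span, 213): t = (91 − 29) / (242 − 29) = 62/213 = 0.29108.
Check on R: (127 − 169)/(23 − 169) = 0.2877 ✓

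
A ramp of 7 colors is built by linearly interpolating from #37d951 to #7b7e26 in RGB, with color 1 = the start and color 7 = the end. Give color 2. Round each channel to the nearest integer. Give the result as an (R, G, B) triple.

With 7 swatches and endpoints inclusive, swatch 2 sits at t = (2 − 1)/(7 − 1) = 1/6 ≈ 0.1667.
#37d951 → (55, 217, 81); #7b7e26 → (123, 126, 38).
R = 55 + 0.1667 × (123 − 55) = 66.336 → 66
G = 217 + 0.1667 × (126 − 217) = 201.83 → 202
B = 81 + 0.1667 × (38 − 81) = 73.832 → 74

(66, 202, 74)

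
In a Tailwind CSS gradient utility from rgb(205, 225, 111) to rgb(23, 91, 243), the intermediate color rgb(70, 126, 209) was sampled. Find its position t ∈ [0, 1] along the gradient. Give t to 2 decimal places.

Invert the lerp on the R channel (largest span, 182): t = (70 − 205) / (23 − 205) = -135/-182 = 0.74176.
Check on G: (126 − 225)/(91 − 225) = 0.7388 ✓

0.74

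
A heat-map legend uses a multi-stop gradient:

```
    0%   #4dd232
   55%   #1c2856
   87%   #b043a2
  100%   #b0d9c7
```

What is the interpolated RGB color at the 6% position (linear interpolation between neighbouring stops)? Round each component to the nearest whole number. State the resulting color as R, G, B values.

6% lies between the 0% and 55% stops, so the local fraction is t = (6 − 0)/(55 − 0) = 6/55 ≈ 0.1091.
#4dd232 → (77, 210, 50); #1c2856 → (28, 40, 86).
R = 77 + 0.1091 × (28 − 77) = 71.654 → 72
G = 210 + 0.1091 × (40 − 210) = 191.453 → 191
B = 50 + 0.1091 × (86 − 50) = 53.928 → 54

(72, 191, 54)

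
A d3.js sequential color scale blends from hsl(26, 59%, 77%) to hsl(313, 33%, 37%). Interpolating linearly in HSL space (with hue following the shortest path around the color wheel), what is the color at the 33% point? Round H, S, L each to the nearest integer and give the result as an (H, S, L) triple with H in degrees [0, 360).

(2, 50, 64)

Hue: 313 − 26 = 287°, but |287| > 180 so the shorter arc goes the other way: Δh = 287 − 360 = -73°.
H = 26 + 0.33 × (-73) = 1.91 → 2°
S = 59 + 0.33 × (33 − 59) = 50.42 → 50%
L = 77 + 0.33 × (37 − 77) = 63.8 → 64%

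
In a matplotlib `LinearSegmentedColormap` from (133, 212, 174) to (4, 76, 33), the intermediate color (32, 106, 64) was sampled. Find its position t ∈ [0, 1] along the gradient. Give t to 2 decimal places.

0.78

Invert the lerp on the B channel (largest span, 141): t = (64 − 174) / (33 − 174) = -110/-141 = 0.78014.
Check on R: (32 − 133)/(4 − 133) = 0.7829 ✓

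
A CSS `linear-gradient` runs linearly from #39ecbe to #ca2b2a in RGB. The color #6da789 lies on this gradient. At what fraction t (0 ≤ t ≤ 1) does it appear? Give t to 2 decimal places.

Invert the lerp on the G channel (largest span, 193): t = (167 − 236) / (43 − 236) = -69/-193 = 0.35751.
Check on R: (109 − 57)/(202 − 57) = 0.3586 ✓

0.36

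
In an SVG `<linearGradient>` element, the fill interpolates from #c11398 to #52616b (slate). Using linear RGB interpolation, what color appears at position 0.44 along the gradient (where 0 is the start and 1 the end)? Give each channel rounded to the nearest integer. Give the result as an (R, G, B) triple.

(144, 53, 132)

#c11398 → (193, 19, 152); #52616b → (82, 97, 107).
R = 193 + 0.44 × (82 − 193) = 193 + 0.44 × -111 = 144.16 → 144
G = 19 + 0.44 × (97 − 19) = 19 + 0.44 × 78 = 53.32 → 53
B = 152 + 0.44 × (107 − 152) = 152 + 0.44 × -45 = 132.2 → 132
So the blended color is (144, 53, 132), about #903584.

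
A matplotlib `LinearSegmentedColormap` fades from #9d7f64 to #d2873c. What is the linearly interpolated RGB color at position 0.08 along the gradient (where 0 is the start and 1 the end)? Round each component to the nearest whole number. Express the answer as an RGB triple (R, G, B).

#9d7f64 → (157, 127, 100); #d2873c → (210, 135, 60).
R = 157 + 0.08 × (210 − 157) = 157 + 0.08 × 53 = 161.24 → 161
G = 127 + 0.08 × (135 − 127) = 127 + 0.08 × 8 = 127.64 → 128
B = 100 + 0.08 × (60 − 100) = 100 + 0.08 × -40 = 96.8 → 97

(161, 128, 97)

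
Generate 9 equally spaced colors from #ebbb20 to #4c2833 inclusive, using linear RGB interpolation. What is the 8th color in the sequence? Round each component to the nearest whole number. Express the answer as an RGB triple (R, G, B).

With 9 swatches and endpoints inclusive, swatch 8 sits at t = (8 − 1)/(9 − 1) = 7/8 ≈ 0.875.
#ebbb20 → (235, 187, 32); #4c2833 → (76, 40, 51).
R = 235 + 0.875 × (76 − 235) = 95.875 → 96
G = 187 + 0.875 × (40 − 187) = 58.375 → 58
B = 32 + 0.875 × (51 − 32) = 48.625 → 49

(96, 58, 49)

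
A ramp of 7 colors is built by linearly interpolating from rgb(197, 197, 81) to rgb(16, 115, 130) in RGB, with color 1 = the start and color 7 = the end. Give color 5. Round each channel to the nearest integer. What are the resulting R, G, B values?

With 7 swatches and endpoints inclusive, swatch 5 sits at t = (5 − 1)/(7 − 1) = 4/6 ≈ 0.6667.
R = 197 + 0.6667 × (16 − 197) = 76.327 → 76
G = 197 + 0.6667 × (115 − 197) = 142.331 → 142
B = 81 + 0.6667 × (130 − 81) = 113.668 → 114

(76, 142, 114)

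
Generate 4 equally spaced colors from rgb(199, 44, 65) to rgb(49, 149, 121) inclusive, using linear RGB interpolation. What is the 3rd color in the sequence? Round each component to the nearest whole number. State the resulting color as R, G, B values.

With 4 swatches and endpoints inclusive, swatch 3 sits at t = (3 − 1)/(4 − 1) = 2/3 ≈ 0.6667.
R = 199 + 0.6667 × (49 − 199) = 98.995 → 99
G = 44 + 0.6667 × (149 − 44) = 114.004 → 114
B = 65 + 0.6667 × (121 − 65) = 102.335 → 102

(99, 114, 102)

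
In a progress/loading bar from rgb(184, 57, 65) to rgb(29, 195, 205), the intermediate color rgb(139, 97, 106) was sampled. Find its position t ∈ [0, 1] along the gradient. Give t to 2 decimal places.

Invert the lerp on the R channel (largest span, 155): t = (139 − 184) / (29 − 184) = -45/-155 = 0.29032.
Check on G: (97 − 57)/(195 − 57) = 0.2899 ✓

0.29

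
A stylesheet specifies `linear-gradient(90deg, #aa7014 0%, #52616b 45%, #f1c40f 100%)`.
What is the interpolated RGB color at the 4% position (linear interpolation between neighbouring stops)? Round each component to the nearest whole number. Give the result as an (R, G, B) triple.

(162, 111, 28)

4% lies between the 0% and 45% stops, so the local fraction is t = (4 − 0)/(45 − 0) = 4/45 ≈ 0.0889.
#aa7014 → (170, 112, 20); #52616b → (82, 97, 107).
R = 170 + 0.0889 × (82 − 170) = 162.177 → 162
G = 112 + 0.0889 × (97 − 112) = 110.666 → 111
B = 20 + 0.0889 × (107 − 20) = 27.734 → 28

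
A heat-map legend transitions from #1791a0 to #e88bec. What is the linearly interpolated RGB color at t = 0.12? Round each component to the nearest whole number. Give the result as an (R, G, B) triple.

(48, 144, 169)

#1791a0 → (23, 145, 160); #e88bec → (232, 139, 236).
R = 23 + 0.12 × (232 − 23) = 23 + 0.12 × 209 = 48.08 → 48
G = 145 + 0.12 × (139 − 145) = 145 + 0.12 × -6 = 144.28 → 144
B = 160 + 0.12 × (236 − 160) = 160 + 0.12 × 76 = 169.12 → 169
So the blended color is (48, 144, 169), about #3090a9.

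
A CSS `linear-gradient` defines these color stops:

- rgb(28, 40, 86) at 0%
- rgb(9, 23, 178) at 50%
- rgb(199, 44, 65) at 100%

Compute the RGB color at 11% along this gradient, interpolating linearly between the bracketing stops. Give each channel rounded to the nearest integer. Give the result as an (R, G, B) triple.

(24, 36, 106)

11% lies between the 0% and 50% stops, so the local fraction is t = (11 − 0)/(50 − 0) = 11/50 ≈ 0.22.
R = 28 + 0.22 × (9 − 28) = 23.82 → 24
G = 40 + 0.22 × (23 − 40) = 36.26 → 36
B = 86 + 0.22 × (178 − 86) = 106.24 → 106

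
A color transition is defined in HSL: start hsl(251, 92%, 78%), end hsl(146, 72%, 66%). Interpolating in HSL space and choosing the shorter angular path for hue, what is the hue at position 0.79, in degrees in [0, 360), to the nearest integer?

168

Hue arc: Δh = 146 − 251 = -105° (|Δh| ≤ 180, already the shorter path).
H = 251 + 0.79 × (-105) = 168.05 → 168°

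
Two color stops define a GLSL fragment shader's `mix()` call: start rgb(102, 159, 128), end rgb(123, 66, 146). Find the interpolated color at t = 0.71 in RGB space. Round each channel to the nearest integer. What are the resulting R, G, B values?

(117, 93, 141)

R = 102 + 0.71 × (123 − 102) = 102 + 0.71 × 21 = 116.91 → 117
G = 159 + 0.71 × (66 − 159) = 159 + 0.71 × -93 = 92.97 → 93
B = 128 + 0.71 × (146 − 128) = 128 + 0.71 × 18 = 140.78 → 141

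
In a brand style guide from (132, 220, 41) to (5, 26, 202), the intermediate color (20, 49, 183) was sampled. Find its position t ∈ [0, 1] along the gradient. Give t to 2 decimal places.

0.88

Invert the lerp on the G channel (largest span, 194): t = (49 − 220) / (26 − 220) = -171/-194 = 0.88144.
Check on R: (20 − 132)/(5 − 132) = 0.8819 ✓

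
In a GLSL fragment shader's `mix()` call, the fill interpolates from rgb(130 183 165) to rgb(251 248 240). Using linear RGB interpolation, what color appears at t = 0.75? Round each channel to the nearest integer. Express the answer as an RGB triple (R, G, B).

R = 130 + 0.75 × (251 − 130) = 130 + 0.75 × 121 = 220.75 → 221
G = 183 + 0.75 × (248 − 183) = 183 + 0.75 × 65 = 231.75 → 232
B = 165 + 0.75 × (240 − 165) = 165 + 0.75 × 75 = 221.25 → 221
So the blended color is (221, 232, 221), about #dde8dd.

(221, 232, 221)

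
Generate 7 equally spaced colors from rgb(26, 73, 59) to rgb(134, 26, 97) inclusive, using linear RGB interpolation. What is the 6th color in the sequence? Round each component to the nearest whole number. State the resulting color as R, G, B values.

With 7 swatches and endpoints inclusive, swatch 6 sits at t = (6 − 1)/(7 − 1) = 5/6 ≈ 0.8333.
R = 26 + 0.8333 × (134 − 26) = 115.996 → 116
G = 73 + 0.8333 × (26 − 73) = 33.835 → 34
B = 59 + 0.8333 × (97 − 59) = 90.665 → 91

(116, 34, 91)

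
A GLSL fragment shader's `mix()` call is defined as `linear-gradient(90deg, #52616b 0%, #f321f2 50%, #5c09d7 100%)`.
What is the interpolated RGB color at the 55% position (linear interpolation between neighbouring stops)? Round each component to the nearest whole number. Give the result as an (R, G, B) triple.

(228, 31, 239)

55% lies between the 50% and 100% stops, so the local fraction is t = (55 − 50)/(100 − 50) = 5/50 ≈ 0.1.
#f321f2 → (243, 33, 242); #5c09d7 → (92, 9, 215).
R = 243 + 0.1 × (92 − 243) = 227.9 → 228
G = 33 + 0.1 × (9 − 33) = 30.6 → 31
B = 242 + 0.1 × (215 − 242) = 239.3 → 239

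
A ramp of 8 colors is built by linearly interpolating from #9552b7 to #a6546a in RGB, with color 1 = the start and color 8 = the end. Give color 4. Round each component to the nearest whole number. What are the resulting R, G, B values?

With 8 swatches and endpoints inclusive, swatch 4 sits at t = (4 − 1)/(8 − 1) = 3/7 ≈ 0.4286.
#9552b7 → (149, 82, 183); #a6546a → (166, 84, 106).
R = 149 + 0.4286 × (166 − 149) = 156.286 → 156
G = 82 + 0.4286 × (84 − 82) = 82.857 → 83
B = 183 + 0.4286 × (106 − 183) = 149.998 → 150

(156, 83, 150)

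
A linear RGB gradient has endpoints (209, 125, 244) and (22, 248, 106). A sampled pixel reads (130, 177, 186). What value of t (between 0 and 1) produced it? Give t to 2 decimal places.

0.42

Invert the lerp on the R channel (largest span, 187): t = (130 − 209) / (22 − 209) = -79/-187 = 0.42246.
Check on G: (177 − 125)/(248 − 125) = 0.4228 ✓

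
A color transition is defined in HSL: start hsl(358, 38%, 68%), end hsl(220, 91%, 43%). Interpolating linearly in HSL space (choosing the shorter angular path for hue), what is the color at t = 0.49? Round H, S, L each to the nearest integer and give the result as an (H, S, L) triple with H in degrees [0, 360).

(290, 64, 56)

Hue arc: Δh = 220 − 358 = -138° (|Δh| ≤ 180, already the shorter path).
H = 358 + 0.49 × (-138) = 290.38 → 290°
S = 38 + 0.49 × (91 − 38) = 63.97 → 64%
L = 68 + 0.49 × (43 − 68) = 55.75 → 56%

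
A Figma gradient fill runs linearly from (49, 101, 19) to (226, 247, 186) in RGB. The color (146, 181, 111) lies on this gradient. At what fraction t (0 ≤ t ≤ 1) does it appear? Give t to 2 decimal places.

0.55

Invert the lerp on the R channel (largest span, 177): t = (146 − 49) / (226 − 49) = 97/177 = 0.54802.
Check on G: (181 − 101)/(247 − 101) = 0.5479 ✓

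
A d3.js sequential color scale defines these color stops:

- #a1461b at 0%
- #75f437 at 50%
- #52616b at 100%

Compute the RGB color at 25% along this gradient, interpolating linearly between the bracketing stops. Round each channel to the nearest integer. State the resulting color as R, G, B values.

25% lies between the 0% and 50% stops, so the local fraction is t = (25 − 0)/(50 − 0) = 25/50 ≈ 0.5.
#a1461b → (161, 70, 27); #75f437 → (117, 244, 55).
R = 161 + 0.5 × (117 − 161) = 139 → 139
G = 70 + 0.5 × (244 − 70) = 157 → 157
B = 27 + 0.5 × (55 − 27) = 41 → 41

(139, 157, 41)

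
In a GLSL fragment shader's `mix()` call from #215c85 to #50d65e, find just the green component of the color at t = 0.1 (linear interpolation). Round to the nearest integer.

104

G₁ = 92 (from #215c85), G₂ = 214 (from #50d65e).
G = 92 + 0.1 × (214 − 92) = 104.2 → 104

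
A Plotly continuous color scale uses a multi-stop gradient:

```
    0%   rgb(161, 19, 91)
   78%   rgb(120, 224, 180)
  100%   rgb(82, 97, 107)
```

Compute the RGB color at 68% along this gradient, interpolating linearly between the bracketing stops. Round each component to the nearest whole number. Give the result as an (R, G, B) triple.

68% lies between the 0% and 78% stops, so the local fraction is t = (68 − 0)/(78 − 0) = 68/78 ≈ 0.8718.
R = 161 + 0.8718 × (120 − 161) = 125.256 → 125
G = 19 + 0.8718 × (224 − 19) = 197.719 → 198
B = 91 + 0.8718 × (180 − 91) = 168.59 → 169

(125, 198, 169)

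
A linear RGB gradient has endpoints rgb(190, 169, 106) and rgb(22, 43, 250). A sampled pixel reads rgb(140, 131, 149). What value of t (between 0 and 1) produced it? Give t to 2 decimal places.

0.30

Invert the lerp on the R channel (largest span, 168): t = (140 − 190) / (22 − 190) = -50/-168 = 0.29762.
Check on G: (131 − 169)/(43 − 169) = 0.3016 ✓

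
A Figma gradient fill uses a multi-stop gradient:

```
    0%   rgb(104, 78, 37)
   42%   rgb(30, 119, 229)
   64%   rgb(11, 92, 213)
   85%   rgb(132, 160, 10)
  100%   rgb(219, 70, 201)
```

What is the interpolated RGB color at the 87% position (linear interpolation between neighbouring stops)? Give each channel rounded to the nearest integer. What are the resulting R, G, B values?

87% lies between the 85% and 100% stops, so the local fraction is t = (87 − 85)/(100 − 85) = 2/15 ≈ 0.1333.
R = 132 + 0.1333 × (219 − 132) = 143.597 → 144
G = 160 + 0.1333 × (70 − 160) = 148.003 → 148
B = 10 + 0.1333 × (201 − 10) = 35.46 → 35

(144, 148, 35)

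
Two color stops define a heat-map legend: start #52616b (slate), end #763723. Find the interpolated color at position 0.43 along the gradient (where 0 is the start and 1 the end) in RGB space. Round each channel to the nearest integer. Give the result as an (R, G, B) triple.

#52616b → (82, 97, 107); #763723 → (118, 55, 35).
R = 82 + 0.43 × (118 − 82) = 82 + 0.43 × 36 = 97.48 → 97
G = 97 + 0.43 × (55 − 97) = 97 + 0.43 × -42 = 78.94 → 79
B = 107 + 0.43 × (35 − 107) = 107 + 0.43 × -72 = 76.04 → 76

(97, 79, 76)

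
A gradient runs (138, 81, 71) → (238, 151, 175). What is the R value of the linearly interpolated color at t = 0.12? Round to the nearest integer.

150

R = 138 + 0.12 × (238 − 138) = 150 → 150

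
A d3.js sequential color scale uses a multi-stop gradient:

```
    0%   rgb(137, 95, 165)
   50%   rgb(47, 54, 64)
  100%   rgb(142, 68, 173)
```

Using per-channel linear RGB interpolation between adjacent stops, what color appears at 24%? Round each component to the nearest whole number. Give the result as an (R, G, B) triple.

(94, 75, 117)

24% lies between the 0% and 50% stops, so the local fraction is t = (24 − 0)/(50 − 0) = 24/50 ≈ 0.48.
R = 137 + 0.48 × (47 − 137) = 93.8 → 94
G = 95 + 0.48 × (54 − 95) = 75.32 → 75
B = 165 + 0.48 × (64 − 165) = 116.52 → 117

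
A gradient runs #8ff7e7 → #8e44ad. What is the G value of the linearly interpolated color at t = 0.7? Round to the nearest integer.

G₁ = 247 (from #8ff7e7), G₂ = 68 (from #8e44ad).
G = 247 + 0.7 × (68 − 247) = 121.7 → 122

122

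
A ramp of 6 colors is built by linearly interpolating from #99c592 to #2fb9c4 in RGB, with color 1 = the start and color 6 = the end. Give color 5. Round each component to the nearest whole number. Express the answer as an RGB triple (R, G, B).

(68, 187, 186)

With 6 swatches and endpoints inclusive, swatch 5 sits at t = (5 − 1)/(6 − 1) = 4/5 ≈ 0.8.
#99c592 → (153, 197, 146); #2fb9c4 → (47, 185, 196).
R = 153 + 0.8 × (47 − 153) = 68.2 → 68
G = 197 + 0.8 × (185 − 197) = 187.4 → 187
B = 146 + 0.8 × (196 − 146) = 186 → 186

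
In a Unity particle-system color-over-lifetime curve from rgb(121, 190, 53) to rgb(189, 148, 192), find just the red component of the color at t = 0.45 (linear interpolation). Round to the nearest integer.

152

R = 121 + 0.45 × (189 − 121) = 151.6 → 152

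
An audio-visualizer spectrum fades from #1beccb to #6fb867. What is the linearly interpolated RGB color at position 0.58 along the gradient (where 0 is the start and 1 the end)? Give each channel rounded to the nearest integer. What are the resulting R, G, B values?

(76, 206, 145)

#1beccb → (27, 236, 203); #6fb867 → (111, 184, 103).
R = 27 + 0.58 × (111 − 27) = 27 + 0.58 × 84 = 75.72 → 76
G = 236 + 0.58 × (184 − 236) = 236 + 0.58 × -52 = 205.84 → 206
B = 203 + 0.58 × (103 − 203) = 203 + 0.58 × -100 = 145 → 145
So the blended color is (76, 206, 145), about #4cce91.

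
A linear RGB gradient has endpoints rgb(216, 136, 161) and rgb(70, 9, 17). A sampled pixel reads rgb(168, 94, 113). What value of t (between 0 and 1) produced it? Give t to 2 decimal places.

0.33

Invert the lerp on the R channel (largest span, 146): t = (168 − 216) / (70 − 216) = -48/-146 = 0.32877.
Check on G: (94 − 136)/(9 − 136) = 0.3307 ✓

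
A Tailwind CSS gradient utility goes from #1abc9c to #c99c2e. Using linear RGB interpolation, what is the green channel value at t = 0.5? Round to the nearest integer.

172

G₁ = 188 (from #1abc9c), G₂ = 156 (from #c99c2e).
G = 188 + 0.5 × (156 − 188) = 172 → 172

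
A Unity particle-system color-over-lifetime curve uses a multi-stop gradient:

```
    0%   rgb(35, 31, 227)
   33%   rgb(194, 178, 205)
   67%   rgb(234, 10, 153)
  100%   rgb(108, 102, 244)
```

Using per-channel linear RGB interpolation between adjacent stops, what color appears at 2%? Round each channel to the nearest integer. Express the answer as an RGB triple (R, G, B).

(45, 40, 226)

2% lies between the 0% and 33% stops, so the local fraction is t = (2 − 0)/(33 − 0) = 2/33 ≈ 0.0606.
R = 35 + 0.0606 × (194 − 35) = 44.635 → 45
G = 31 + 0.0606 × (178 − 31) = 39.908 → 40
B = 227 + 0.0606 × (205 − 227) = 225.667 → 226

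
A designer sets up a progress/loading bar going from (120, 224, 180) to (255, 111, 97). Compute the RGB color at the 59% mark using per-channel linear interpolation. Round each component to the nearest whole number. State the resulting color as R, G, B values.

59% corresponds to t = 0.59.
R = 120 + 0.59 × (255 − 120) = 120 + 0.59 × 135 = 199.65 → 200
G = 224 + 0.59 × (111 − 224) = 224 + 0.59 × -113 = 157.33 → 157
B = 180 + 0.59 × (97 − 180) = 180 + 0.59 × -83 = 131.03 → 131

(200, 157, 131)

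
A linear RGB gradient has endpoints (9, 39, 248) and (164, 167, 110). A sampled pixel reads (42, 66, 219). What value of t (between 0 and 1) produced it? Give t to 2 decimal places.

Invert the lerp on the R channel (largest span, 155): t = (42 − 9) / (164 − 9) = 33/155 = 0.2129.
Check on G: (66 − 39)/(167 − 39) = 0.2109 ✓

0.21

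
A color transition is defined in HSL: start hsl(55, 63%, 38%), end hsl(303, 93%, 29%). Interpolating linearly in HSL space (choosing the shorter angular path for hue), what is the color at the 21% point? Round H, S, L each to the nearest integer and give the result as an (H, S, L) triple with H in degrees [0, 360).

(31, 69, 36)

Hue: 303 − 55 = 248°, but |248| > 180 so the shorter arc goes the other way: Δh = 248 − 360 = -112°.
H = 55 + 0.21 × (-112) = 31.48 → 31°
S = 63 + 0.21 × (93 − 63) = 69.3 → 69%
L = 38 + 0.21 × (29 − 38) = 36.11 → 36%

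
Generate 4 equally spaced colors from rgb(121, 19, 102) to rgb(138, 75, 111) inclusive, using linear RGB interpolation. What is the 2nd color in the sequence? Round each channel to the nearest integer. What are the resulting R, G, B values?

With 4 swatches and endpoints inclusive, swatch 2 sits at t = (2 − 1)/(4 − 1) = 1/3 ≈ 0.3333.
R = 121 + 0.3333 × (138 − 121) = 126.666 → 127
G = 19 + 0.3333 × (75 − 19) = 37.665 → 38
B = 102 + 0.3333 × (111 − 102) = 105 → 105

(127, 38, 105)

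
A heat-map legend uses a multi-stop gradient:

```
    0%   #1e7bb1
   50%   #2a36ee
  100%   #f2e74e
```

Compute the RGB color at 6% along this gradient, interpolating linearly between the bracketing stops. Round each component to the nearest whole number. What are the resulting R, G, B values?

6% lies between the 0% and 50% stops, so the local fraction is t = (6 − 0)/(50 − 0) = 6/50 ≈ 0.12.
#1e7bb1 → (30, 123, 177); #2a36ee → (42, 54, 238).
R = 30 + 0.12 × (42 − 30) = 31.44 → 31
G = 123 + 0.12 × (54 − 123) = 114.72 → 115
B = 177 + 0.12 × (238 − 177) = 184.32 → 184

(31, 115, 184)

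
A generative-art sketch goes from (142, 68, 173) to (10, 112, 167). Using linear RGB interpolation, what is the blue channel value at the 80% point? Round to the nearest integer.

B = 173 + 0.8 × (167 − 173) = 168.2 → 168

168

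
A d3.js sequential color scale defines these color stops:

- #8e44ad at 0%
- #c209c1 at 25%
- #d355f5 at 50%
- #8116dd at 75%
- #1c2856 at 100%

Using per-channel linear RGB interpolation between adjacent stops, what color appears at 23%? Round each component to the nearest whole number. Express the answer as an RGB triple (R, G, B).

(190, 14, 191)

23% lies between the 0% and 25% stops, so the local fraction is t = (23 − 0)/(25 − 0) = 23/25 ≈ 0.92.
#8e44ad → (142, 68, 173); #c209c1 → (194, 9, 193).
R = 142 + 0.92 × (194 − 142) = 189.84 → 190
G = 68 + 0.92 × (9 − 68) = 13.72 → 14
B = 173 + 0.92 × (193 − 173) = 191.4 → 191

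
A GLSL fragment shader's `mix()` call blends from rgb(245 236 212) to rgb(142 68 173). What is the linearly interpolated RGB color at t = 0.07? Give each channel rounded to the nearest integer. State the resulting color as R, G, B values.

(238, 224, 209)

R = 245 + 0.07 × (142 − 245) = 245 + 0.07 × -103 = 237.79 → 238
G = 236 + 0.07 × (68 − 236) = 236 + 0.07 × -168 = 224.24 → 224
B = 212 + 0.07 × (173 − 212) = 212 + 0.07 × -39 = 209.27 → 209
So the blended color is (238, 224, 209), about #eee0d1.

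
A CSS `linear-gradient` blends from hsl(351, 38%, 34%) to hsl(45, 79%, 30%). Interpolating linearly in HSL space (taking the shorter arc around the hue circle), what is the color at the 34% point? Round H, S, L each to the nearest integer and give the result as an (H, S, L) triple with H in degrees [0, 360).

(9, 52, 33)

Hue: 45 − 351 = -306°, but |-306| > 180 so the shorter arc goes the other way: Δh = -306 + 360 = 54°.
H = 351 + 0.34 × (54) = 369.36 → 369 → 369 mod 360 = 9°
S = 38 + 0.34 × (79 − 38) = 51.94 → 52%
L = 34 + 0.34 × (30 − 34) = 32.64 → 33%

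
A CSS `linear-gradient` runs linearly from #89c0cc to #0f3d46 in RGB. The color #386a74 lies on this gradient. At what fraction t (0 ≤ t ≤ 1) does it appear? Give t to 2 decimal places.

Invert the lerp on the B channel (largest span, 134): t = (116 − 204) / (70 − 204) = -88/-134 = 0.65672.
Check on R: (56 − 137)/(15 − 137) = 0.6639 ✓

0.66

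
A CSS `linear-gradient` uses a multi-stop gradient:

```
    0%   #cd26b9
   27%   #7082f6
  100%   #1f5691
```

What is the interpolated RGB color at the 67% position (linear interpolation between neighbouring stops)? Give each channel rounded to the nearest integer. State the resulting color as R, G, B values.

(68, 106, 191)

67% lies between the 27% and 100% stops, so the local fraction is t = (67 − 27)/(100 − 27) = 40/73 ≈ 0.5479.
#7082f6 → (112, 130, 246); #1f5691 → (31, 86, 145).
R = 112 + 0.5479 × (31 − 112) = 67.62 → 68
G = 130 + 0.5479 × (86 − 130) = 105.892 → 106
B = 246 + 0.5479 × (145 − 246) = 190.662 → 191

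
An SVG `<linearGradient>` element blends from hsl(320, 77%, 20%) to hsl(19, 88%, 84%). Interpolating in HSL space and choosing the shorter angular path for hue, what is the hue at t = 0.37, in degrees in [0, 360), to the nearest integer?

342

Hue: 19 − 320 = -301°, but |-301| > 180 so the shorter arc goes the other way: Δh = -301 + 360 = 59°.
H = 320 + 0.37 × (59) = 341.83 → 342°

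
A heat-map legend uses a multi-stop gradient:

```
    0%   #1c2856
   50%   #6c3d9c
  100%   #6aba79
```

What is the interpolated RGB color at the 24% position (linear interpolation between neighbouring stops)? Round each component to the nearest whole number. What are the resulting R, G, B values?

24% lies between the 0% and 50% stops, so the local fraction is t = (24 − 0)/(50 − 0) = 24/50 ≈ 0.48.
#1c2856 → (28, 40, 86); #6c3d9c → (108, 61, 156).
R = 28 + 0.48 × (108 − 28) = 66.4 → 66
G = 40 + 0.48 × (61 − 40) = 50.08 → 50
B = 86 + 0.48 × (156 − 86) = 119.6 → 120

(66, 50, 120)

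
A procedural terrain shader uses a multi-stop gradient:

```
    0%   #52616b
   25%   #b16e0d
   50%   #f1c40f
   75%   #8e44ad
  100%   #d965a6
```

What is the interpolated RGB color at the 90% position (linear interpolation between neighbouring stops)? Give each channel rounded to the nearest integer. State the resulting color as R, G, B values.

(187, 88, 169)

90% lies between the 75% and 100% stops, so the local fraction is t = (90 − 75)/(100 − 75) = 15/25 ≈ 0.6.
#8e44ad → (142, 68, 173); #d965a6 → (217, 101, 166).
R = 142 + 0.6 × (217 − 142) = 187 → 187
G = 68 + 0.6 × (101 − 68) = 87.8 → 88
B = 173 + 0.6 × (166 − 173) = 168.8 → 169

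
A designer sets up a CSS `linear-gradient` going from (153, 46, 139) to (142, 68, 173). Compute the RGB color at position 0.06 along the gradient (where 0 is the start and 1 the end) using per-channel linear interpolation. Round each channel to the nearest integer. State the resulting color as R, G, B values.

R = 153 + 0.06 × (142 − 153) = 153 + 0.06 × -11 = 152.34 → 152
G = 46 + 0.06 × (68 − 46) = 46 + 0.06 × 22 = 47.32 → 47
B = 139 + 0.06 × (173 − 139) = 139 + 0.06 × 34 = 141.04 → 141
So the blended color is (152, 47, 141), about #982f8d.

(152, 47, 141)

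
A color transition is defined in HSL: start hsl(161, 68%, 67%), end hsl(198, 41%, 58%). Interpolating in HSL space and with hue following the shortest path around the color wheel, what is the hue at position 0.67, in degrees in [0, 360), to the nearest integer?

186

Hue arc: Δh = 198 − 161 = 37° (|Δh| ≤ 180, already the shorter path).
H = 161 + 0.67 × (37) = 185.79 → 186°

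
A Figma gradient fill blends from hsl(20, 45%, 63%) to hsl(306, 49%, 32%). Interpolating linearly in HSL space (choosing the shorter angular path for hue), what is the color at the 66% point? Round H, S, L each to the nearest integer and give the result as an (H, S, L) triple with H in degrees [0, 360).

(331, 48, 43)

Hue: 306 − 20 = 286°, but |286| > 180 so the shorter arc goes the other way: Δh = 286 − 360 = -74°.
H = 20 + 0.66 × (-74) = -28.84 → -29 → -29 mod 360 = 331°
S = 45 + 0.66 × (49 − 45) = 47.64 → 48%
L = 63 + 0.66 × (32 − 63) = 42.54 → 43%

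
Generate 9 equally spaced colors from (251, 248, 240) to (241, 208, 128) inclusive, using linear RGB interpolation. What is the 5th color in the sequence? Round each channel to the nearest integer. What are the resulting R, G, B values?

(246, 228, 184)

With 9 swatches and endpoints inclusive, swatch 5 sits at t = (5 − 1)/(9 − 1) = 4/8 ≈ 0.5.
R = 251 + 0.5 × (241 − 251) = 246 → 246
G = 248 + 0.5 × (208 − 248) = 228 → 228
B = 240 + 0.5 × (128 − 240) = 184 → 184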